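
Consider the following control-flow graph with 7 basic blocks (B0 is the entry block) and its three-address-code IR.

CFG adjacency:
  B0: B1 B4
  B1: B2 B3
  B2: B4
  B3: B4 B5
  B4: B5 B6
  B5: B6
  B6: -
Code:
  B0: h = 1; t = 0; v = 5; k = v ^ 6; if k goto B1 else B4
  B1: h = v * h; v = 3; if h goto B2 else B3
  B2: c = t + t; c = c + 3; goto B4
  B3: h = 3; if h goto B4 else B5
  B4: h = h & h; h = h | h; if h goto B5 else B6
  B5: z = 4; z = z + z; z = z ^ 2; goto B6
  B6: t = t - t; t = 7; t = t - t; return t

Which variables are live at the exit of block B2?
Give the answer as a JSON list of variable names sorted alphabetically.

Per-block:
  B0 def {h,k,t,v} use ∅
  B1 def {h,v} use {h,v}
  B2 def {c} use {t}
  B3 def {h} use ∅
  B4 def {h} use {h}
  B5 def {z} use ∅
  B6 def {t} use {t}

Live sets:
  live B0: ∅→{h,t,v}
  live B1: {h,t,v}→{h,t}
  live B2: {h,t}→{h,t}
  live B3: {t}→{h,t}
  live B4: {h,t}→{t}
  live B5: {t}→{t}
  live B6: {t}→∅

live-out(B2) = ["h", "t"]

Answer: ["h", "t"]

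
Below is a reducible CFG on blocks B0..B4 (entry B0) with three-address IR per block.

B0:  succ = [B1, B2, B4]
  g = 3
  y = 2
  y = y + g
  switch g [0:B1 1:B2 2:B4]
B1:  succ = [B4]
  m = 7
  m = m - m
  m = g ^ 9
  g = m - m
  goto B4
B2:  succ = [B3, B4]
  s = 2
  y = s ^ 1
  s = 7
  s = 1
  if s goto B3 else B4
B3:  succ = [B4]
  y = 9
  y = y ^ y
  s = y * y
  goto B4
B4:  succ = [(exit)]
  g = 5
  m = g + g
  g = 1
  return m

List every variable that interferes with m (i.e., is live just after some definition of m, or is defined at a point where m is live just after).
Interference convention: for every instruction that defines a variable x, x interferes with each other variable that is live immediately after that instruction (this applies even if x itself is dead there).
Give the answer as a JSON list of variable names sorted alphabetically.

def/use:
  B0: {g,y} / ∅
  B1: {g,m} / {g}
  B2: {s,y} / ∅
  B3: {s,y} / ∅
  B4: {g,m} / ∅

Backward fixpoint:
  B0 li=∅ lo={g}
  B1 li={g} lo=∅
  B2 li=∅ lo=∅
  B3 li=∅ lo=∅
  B4 li=∅ lo=∅

Interfere edges:
  g — {m,y}
  m — {g}
  s — ∅
  y — {g}

N(m) = ["g"]

Answer: ["g"]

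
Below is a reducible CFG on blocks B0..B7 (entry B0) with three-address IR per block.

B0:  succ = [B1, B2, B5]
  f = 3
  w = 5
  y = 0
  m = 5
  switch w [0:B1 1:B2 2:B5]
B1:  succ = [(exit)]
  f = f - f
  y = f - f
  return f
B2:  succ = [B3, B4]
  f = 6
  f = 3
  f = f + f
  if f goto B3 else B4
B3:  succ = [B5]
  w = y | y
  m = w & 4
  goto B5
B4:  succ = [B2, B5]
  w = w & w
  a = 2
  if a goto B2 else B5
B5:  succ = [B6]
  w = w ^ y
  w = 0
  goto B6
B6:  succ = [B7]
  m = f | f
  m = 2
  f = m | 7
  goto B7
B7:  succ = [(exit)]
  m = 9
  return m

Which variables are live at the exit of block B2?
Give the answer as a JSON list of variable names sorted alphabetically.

def/use:
  B0 def {f,m,w,y} use ∅
  B1 def {f,y} use {f}
  B2 def {f} use ∅
  B3 def {m,w} use {y}
  B4 def {a,w} use {w}
  B5 def {w} use {w,y}
  B6 def {f,m} use {f}
  B7 def {m} use ∅

Live sets:
  B0: in=∅ out={f,w,y}
  B1: in={f} out=∅
  B2: in={w,y} out={f,w,y}
  B3: in={f,y} out={f,w,y}
  B4: in={f,w,y} out={f,w,y}
  B5: in={f,w,y} out={f}
  B6: in={f} out=∅
  B7: in=∅ out=∅

live-out(B2) = ["f", "w", "y"]

Answer: ["f", "w", "y"]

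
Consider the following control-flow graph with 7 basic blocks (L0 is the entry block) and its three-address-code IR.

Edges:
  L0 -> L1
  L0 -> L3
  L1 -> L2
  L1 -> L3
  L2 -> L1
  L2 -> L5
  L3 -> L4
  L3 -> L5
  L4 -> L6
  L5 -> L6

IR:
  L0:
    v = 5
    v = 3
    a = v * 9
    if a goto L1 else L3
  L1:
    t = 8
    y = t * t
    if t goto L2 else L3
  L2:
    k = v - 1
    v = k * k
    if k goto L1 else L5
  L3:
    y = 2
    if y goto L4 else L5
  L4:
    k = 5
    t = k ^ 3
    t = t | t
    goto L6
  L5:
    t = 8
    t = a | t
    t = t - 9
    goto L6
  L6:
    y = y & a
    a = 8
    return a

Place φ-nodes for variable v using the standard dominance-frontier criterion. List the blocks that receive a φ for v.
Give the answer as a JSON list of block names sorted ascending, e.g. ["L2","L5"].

idom tree: L1←L0 L2←L1 L3←L0 L4←L3 L5←L0 L6←L0
Dom∩ at merges:
  L1: preds {L0,L2}: {L0} ∩ {L0,L1,L2} = {L0}; idom=L0
  L3: preds {L0,L1}: {L0} ∩ {L0,L1} = {L0}; idom=L0
  L5: preds {L2,L3}: {L0,L1,L2} ∩ {L0,L3} = {L0}; idom=L0
  L6: preds {L4,L5}: {L0,L3,L4} ∩ {L0,L5} = {L0}; idom=L0

DF walk-up:
  L1←L0: walk · to L0
  L1←L2: walk L2→L1 to L0
  L3←L0: walk · to L0
  L3←L1: walk L1 to L0
  L5←L2: walk L2→L1 to L0
  L5←L3: walk L3 to L0
  L6←L4: walk L4→L3 to L0
  L6←L5: walk L5 to L0
  L0 → ∅
  L1 → {L1,L3,L5}
  L2 → {L1,L5}
  L3 → {L5,L6}
  L4 → {L6}
  L5 → {L6}
  L6 → ∅

φ for v: defs {L0,L2}
  DF⁺ = {L1,L3,L5,L6}

Answer: ["L1", "L3", "L5", "L6"]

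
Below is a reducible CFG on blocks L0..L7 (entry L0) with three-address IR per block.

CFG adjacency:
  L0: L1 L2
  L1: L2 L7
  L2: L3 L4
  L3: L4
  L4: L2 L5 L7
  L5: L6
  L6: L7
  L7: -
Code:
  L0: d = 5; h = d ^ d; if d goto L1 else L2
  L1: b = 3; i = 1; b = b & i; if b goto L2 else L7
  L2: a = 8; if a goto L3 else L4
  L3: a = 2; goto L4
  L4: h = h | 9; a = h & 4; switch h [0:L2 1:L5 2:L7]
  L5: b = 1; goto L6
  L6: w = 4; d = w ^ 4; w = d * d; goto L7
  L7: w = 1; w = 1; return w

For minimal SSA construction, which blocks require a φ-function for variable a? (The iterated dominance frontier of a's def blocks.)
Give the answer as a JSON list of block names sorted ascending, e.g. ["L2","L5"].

Answer: ["L2", "L4", "L7"]

Working:
idom tree: L1←L0 L2←L0 L3←L2 L4←L2 L5←L4 L6←L5 L7←L0
Dom at joins:
  L2: preds {L0,L1,L4}: {L0} ∩ {L0,L1} ∩ {L0,L2,L4} = {L0}; idom=L0
  L4: preds {L2,L3}: {L0,L2} ∩ {L0,L2,L3} = {L0,L2}; idom=L2
  L7: preds {L1,L4,L6}: {L0,L1} ∩ {L0,L2,L4} ∩ {L0,L2,L4,L5,L6} = {L0}; idom=L0

Frontier:
  L2←L0: walk · to L0
  L2←L1: walk L1 to L0
  L2←L4: walk L4→L2 to L0
  L4←L2: walk · to L2
  L4←L3: walk L3 to L2
  L7←L1: walk L1 to L0
  L7←L4: walk L4→L2 to L0
  L7←L6: walk L6→L5→L4→L2 to L0
  DF(L0)=∅
  DF(L1)={L2,L7}
  DF(L2)={L2,L7}
  DF(L3)={L4}
  DF(L4)={L2,L7}
  DF(L5)={L7}
  DF(L6)={L7}
  DF(L7)=∅

φ for a: defs {L2,L3,L4}
  DF⁺ = {L2,L4,L7}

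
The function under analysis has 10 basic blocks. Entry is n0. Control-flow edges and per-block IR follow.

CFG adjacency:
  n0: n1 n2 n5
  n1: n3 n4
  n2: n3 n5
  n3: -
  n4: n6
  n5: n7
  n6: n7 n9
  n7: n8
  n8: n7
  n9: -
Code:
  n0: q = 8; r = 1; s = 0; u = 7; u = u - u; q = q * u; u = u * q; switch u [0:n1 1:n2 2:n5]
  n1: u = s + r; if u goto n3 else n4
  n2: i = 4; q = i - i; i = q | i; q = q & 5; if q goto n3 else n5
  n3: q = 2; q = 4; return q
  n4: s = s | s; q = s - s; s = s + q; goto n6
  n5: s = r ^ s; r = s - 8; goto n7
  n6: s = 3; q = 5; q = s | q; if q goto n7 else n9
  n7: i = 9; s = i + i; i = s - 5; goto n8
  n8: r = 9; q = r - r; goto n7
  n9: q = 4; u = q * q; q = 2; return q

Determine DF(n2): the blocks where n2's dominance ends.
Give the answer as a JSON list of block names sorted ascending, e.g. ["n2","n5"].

Answer: ["n3", "n5"]

Analysis:
idom tree: n1←n0 n2←n0 n3←n0 n4←n1 n5←n0 n6←n4 n7←n0 n8←n7 n9←n6
Dom at joins:
  n3: preds {n1,n2}: {n0,n1} ∩ {n0,n2} = {n0}; idom=n0
  n5: preds {n0,n2}: {n0} ∩ {n0,n2} = {n0}; idom=n0
  n7: preds {n5,n6,n8}: {n0,n5} ∩ {n0,n1,n4,n6} ∩ {n0,n7,n8} = {n0}; idom=n0

Frontier:
  n3←n1: walk n1 to n0
  n3←n2: walk n2 to n0
  n5←n0: walk · to n0
  n5←n2: walk n2 to n0
  n7←n5: walk n5 to n0
  n7←n6: walk n6→n4→n1 to n0
  n7←n8: walk n8→n7 to n0
  n0: DF=∅
  n1: DF={n3,n7}
  n2: DF={n3,n5}
  n3: DF=∅
  n4: DF={n7}
  n5: DF={n7}
  n6: DF={n7}
  n7: DF={n7}
  n8: DF={n7}
  n9: DF=∅

DF(n2) = ["n3", "n5"]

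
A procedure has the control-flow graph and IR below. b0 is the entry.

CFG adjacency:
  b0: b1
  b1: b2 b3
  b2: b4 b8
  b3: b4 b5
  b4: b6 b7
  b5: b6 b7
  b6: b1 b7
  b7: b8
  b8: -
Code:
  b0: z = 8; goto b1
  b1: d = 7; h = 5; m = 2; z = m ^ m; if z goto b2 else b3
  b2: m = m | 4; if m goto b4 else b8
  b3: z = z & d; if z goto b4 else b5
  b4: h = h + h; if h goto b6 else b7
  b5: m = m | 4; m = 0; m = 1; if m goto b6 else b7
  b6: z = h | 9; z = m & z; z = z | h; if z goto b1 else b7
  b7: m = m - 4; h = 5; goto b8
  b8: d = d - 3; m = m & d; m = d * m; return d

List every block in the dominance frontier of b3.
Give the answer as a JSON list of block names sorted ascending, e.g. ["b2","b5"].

idom tree: b1←b0 b2←b1 b3←b1 b4←b1 b5←b3 b6←b1 b7←b1 b8←b1
Join-block Dom:
  b1: preds {b0,b6}: {b0} ∩ {b0,b1,b6} = {b0}; idom=b0
  b4: preds {b2,b3}: {b0,b1,b2} ∩ {b0,b1,b3} = {b0,b1}; idom=b1
  b6: preds {b4,b5}: {b0,b1,b4} ∩ {b0,b1,b3,b5} = {b0,b1}; idom=b1
  b7: preds {b4,b5,b6}: {b0,b1,b4} ∩ {b0,b1,b3,b5} ∩ {b0,b1,b6} = {b0,b1}; idom=b1
  b8: preds {b2,b7}: {b0,b1,b2} ∩ {b0,b1,b7} = {b0,b1}; idom=b1

Frontier:
  b1←b0: walk · to b0
  b1←b6: walk b6→b1 to b0
  b4←b2: walk b2 to b1
  b4←b3: walk b3 to b1
  b6←b4: walk b4 to b1
  b6←b5: walk b5→b3 to b1
  b7←b4: walk b4 to b1
  b7←b5: walk b5→b3 to b1
  b7←b6: walk b6 to b1
  b8←b2: walk b2 to b1
  b8←b7: walk b7 to b1
  DF(b0)=∅
  DF(b1)={b1}
  DF(b2)={b4,b8}
  DF(b3)={b4,b6,b7}
  DF(b4)={b6,b7}
  DF(b5)={b6,b7}
  DF(b6)={b1,b7}
  DF(b7)={b8}
  DF(b8)=∅

DF(b3) = ["b4", "b6", "b7"]

Answer: ["b4", "b6", "b7"]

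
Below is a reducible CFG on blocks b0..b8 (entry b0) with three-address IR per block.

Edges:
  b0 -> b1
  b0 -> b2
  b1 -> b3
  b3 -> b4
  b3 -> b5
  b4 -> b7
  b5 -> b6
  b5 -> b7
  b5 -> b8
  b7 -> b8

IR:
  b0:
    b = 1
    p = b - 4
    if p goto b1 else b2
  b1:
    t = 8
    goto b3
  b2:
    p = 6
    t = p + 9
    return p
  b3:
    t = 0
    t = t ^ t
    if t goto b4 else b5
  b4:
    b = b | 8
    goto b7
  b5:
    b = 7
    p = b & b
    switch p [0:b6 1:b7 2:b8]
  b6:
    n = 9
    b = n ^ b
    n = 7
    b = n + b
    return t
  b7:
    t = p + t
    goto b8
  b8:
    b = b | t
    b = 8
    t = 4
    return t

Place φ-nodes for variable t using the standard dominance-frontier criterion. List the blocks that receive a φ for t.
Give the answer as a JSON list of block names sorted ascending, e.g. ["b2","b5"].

idom tree: b1←b0 b2←b0 b3←b1 b4←b3 b5←b3 b6←b5 b7←b3 b8←b3
Dom at joins:
  b7: preds {b4,b5}: {b0,b1,b3,b4} ∩ {b0,b1,b3,b5} = {b0,b1,b3}; idom=b3
  b8: preds {b5,b7}: {b0,b1,b3,b5} ∩ {b0,b1,b3,b7} = {b0,b1,b3}; idom=b3

DF walk-up:
  join b7 pred b4: b4 stop@b3
  join b7 pred b5: b5 stop@b3
  join b8 pred b5: b5 stop@b3
  join b8 pred b7: b7 stop@b3
  b0 → ∅
  b1 → ∅
  b2 → ∅
  b3 → ∅
  b4 → {b7}
  b5 → {b7,b8}
  b6 → ∅
  b7 → {b8}
  b8 → ∅

φ for t: defs {b1,b2,b3,b7,b8}
  DF⁺ = {b8}

Answer: ["b8"]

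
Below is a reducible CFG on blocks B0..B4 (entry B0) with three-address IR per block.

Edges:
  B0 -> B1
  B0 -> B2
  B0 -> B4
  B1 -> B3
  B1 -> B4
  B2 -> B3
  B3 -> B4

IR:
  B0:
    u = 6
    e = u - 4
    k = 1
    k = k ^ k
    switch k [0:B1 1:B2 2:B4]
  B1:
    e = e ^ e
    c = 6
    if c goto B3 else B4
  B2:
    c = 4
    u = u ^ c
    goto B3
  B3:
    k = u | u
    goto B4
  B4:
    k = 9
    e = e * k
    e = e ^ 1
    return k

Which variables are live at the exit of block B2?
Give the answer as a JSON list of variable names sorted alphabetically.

def/use:
  B0 def {e,k,u} use ∅
  B1 def {c,e} use {e}
  B2 def {c,u} use {u}
  B3 def {k} use {u}
  B4 def {e,k} use {e}

Backward fixpoint:
  live B0: ∅→{e,u}
  live B1: {e,u}→{e,u}
  live B2: {e,u}→{e,u}
  live B3: {e,u}→{e}
  live B4: {e}→∅

live-out(B2) = ["e", "u"]

Answer: ["e", "u"]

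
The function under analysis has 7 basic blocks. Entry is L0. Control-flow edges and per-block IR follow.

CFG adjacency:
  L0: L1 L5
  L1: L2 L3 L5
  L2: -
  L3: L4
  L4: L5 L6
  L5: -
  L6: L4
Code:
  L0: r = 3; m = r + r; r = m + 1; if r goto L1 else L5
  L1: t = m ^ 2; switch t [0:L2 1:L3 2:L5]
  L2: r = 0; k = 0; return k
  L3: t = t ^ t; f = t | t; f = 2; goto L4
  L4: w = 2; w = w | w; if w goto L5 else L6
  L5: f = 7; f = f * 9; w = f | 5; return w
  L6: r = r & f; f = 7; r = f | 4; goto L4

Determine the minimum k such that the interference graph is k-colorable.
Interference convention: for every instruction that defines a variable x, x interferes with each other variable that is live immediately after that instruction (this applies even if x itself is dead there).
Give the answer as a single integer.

Per-block:
  L0 def {m,r} use ∅
  L1 def {t} use {m}
  L2 def {k,r} use ∅
  L3 def {f,t} use {t}
  L4 def {w} use ∅
  L5 def {f,w} use ∅
  L6 def {f,r} use {f,r}

Live sets:
  live L0: ∅→{m,r}
  live L1: {m,r}→{r,t}
  live L2: ∅→∅
  live L3: {r,t}→{f,r}
  live L4: {f,r}→{f,r}
  live L5: ∅→∅
  live L6: {f,r}→{f,r}

Conflict graph:
  f: {r,w}
  k: ∅
  m: {r}
  r: {f,m,t,w}
  t: {r}
  w: {f,r}

Registers:
  clique {f,r,w} ⇒ need ≥ 3
  3-colouring: c0={k,r}  c1={f,m,t}  c2={w}
  χ = 3

Answer: 3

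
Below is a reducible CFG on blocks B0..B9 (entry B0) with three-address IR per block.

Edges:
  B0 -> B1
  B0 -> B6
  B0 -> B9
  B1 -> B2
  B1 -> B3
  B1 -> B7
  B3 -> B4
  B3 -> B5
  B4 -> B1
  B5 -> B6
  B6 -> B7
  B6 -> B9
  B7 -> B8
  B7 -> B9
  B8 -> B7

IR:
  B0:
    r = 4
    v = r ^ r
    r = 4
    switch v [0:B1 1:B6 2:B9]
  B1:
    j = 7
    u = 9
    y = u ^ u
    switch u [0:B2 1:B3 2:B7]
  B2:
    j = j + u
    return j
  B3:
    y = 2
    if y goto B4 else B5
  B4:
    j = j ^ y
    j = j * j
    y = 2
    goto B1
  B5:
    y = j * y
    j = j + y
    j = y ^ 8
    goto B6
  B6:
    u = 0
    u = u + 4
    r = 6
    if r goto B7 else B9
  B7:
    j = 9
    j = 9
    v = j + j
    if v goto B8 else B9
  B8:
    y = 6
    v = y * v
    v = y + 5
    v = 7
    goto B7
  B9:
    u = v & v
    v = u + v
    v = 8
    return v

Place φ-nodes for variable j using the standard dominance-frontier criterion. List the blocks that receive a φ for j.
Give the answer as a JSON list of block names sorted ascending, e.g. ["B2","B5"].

idom tree: B1←B0 B2←B1 B3←B1 B4←B3 B5←B3 B6←B0 B7←B0 B8←B7 B9←B0
Dom at joins:
  B1: preds {B0,B4}: {B0} ∩ {B0,B1,B3,B4} = {B0}; idom=B0
  B6: preds {B0,B5}: {B0} ∩ {B0,B1,B3,B5} = {B0}; idom=B0
  B7: preds {B1,B6,B8}: {B0,B1} ∩ {B0,B6} ∩ {B0,B7,B8} = {B0}; idom=B0
  B9: preds {B0,B6,B7}: {B0} ∩ {B0,B6} ∩ {B0,B7} = {B0}; idom=B0

DF derivation:
  B1←B0: walk · to B0
  B1←B4: walk B4→B3→B1 to B0
  B6←B0: walk · to B0
  B6←B5: walk B5→B3→B1 to B0
  B7←B1: walk B1 to B0
  B7←B6: walk B6 to B0
  B7←B8: walk B8→B7 to B0
  B9←B0: walk · to B0
  B9←B6: walk B6 to B0
  B9←B7: walk B7 to B0
  DF(B0)=∅
  DF(B1)={B1,B6,B7}
  DF(B2)=∅
  DF(B3)={B1,B6}
  DF(B4)={B1}
  DF(B5)={B6}
  DF(B6)={B7,B9}
  DF(B7)={B7,B9}
  DF(B8)={B7}
  DF(B9)=∅

φ for j: defs {B1,B2,B4,B5,B7}
  DF⁺ = {B1,B6,B7,B9}

Answer: ["B1", "B6", "B7", "B9"]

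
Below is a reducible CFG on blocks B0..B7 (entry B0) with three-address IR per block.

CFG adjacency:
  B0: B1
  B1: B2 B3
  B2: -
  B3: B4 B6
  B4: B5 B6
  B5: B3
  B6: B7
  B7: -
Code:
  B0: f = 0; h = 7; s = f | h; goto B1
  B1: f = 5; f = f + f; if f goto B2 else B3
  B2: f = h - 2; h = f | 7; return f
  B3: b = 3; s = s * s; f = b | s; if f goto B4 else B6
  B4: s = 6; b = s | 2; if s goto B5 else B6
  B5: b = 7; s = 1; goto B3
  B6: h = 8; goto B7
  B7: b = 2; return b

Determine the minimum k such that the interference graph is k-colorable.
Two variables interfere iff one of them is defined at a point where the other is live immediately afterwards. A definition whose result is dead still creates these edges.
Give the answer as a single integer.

Answer: 3

Working:
Block summaries:
  B0: {f,h,s} / ∅
  B1: {f} / ∅
  B2: {f,h} / {h}
  B3: {b,f,s} / {s}
  B4: {b,s} / ∅
  B5: {b,s} / ∅
  B6: {h} / ∅
  B7: {b} / ∅

Liveness:
  B0: in=∅ out={h,s}
  B1: in={h,s} out={h,s}
  B2: in={h} out=∅
  B3: in={s} out=∅
  B4: in=∅ out=∅
  B5: in=∅ out={s}
  B6: in=∅ out=∅
  B7: in=∅ out=∅

Interfere edges:
  b↔{s}
  f↔{h,s}
  h↔{f,s}
  s↔{b,f,h}

Registers:
  clique {f,h,s} ⇒ need ≥ 3
  3-colouring: c0={s}  c1={b,f}  c2={h}
  χ = 3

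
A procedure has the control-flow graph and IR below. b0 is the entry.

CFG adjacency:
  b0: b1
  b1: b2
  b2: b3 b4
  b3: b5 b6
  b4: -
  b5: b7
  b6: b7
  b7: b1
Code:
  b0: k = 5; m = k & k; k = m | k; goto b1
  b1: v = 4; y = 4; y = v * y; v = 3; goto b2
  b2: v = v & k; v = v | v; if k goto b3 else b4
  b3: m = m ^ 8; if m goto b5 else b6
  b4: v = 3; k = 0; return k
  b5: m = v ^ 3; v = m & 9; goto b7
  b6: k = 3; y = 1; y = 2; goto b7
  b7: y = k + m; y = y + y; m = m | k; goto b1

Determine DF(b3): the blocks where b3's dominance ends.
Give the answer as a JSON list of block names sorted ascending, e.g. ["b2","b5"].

Answer: ["b1"]

Working:
idom tree: b1←b0 b2←b1 b3←b2 b4←b2 b5←b3 b6←b3 b7←b3
Join-block Dom:
  b1: preds {b0,b7}: {b0} ∩ {b0,b1,b2,b3,b7} = {b0}; idom=b0
  b7: preds {b5,b6}: {b0,b1,b2,b3,b5} ∩ {b0,b1,b2,b3,b6} = {b0,b1,b2,b3}; idom=b3

DF walk-up:
  join b1 pred b0: · stop@b0
  join b1 pred b7: b7→b3→b2→b1 stop@b0
  join b7 pred b5: b5 stop@b3
  join b7 pred b6: b6 stop@b3
  DF(b0)=∅
  DF(b1)={b1}
  DF(b2)={b1}
  DF(b3)={b1}
  DF(b4)=∅
  DF(b5)={b7}
  DF(b6)={b7}
  DF(b7)={b1}

DF(b3) = ["b1"]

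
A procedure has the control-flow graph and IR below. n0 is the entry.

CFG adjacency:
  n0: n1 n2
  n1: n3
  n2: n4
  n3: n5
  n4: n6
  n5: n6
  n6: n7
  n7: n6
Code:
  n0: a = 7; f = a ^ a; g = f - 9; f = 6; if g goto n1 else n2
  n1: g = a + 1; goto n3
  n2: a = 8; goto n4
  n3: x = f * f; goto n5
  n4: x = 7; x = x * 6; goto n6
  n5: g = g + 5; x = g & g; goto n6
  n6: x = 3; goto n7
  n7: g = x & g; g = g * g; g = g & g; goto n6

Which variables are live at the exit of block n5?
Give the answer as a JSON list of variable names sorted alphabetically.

Per-block:
  n0: {a,f,g} / ∅
  n1: {g} / {a}
  n2: {a} / ∅
  n3: {x} / {f}
  n4: {x} / ∅
  n5: {g,x} / {g}
  n6: {x} / ∅
  n7: {g} / {g,x}

Backward fixpoint:
  live n0: ∅→{a,f,g}
  live n1: {a,f}→{f,g}
  live n2: {g}→{g}
  live n3: {f,g}→{g}
  live n4: {g}→{g}
  live n5: {g}→{g}
  live n6: {g}→{g,x}
  live n7: {g,x}→{g}

live-out(n5) = ["g"]

Answer: ["g"]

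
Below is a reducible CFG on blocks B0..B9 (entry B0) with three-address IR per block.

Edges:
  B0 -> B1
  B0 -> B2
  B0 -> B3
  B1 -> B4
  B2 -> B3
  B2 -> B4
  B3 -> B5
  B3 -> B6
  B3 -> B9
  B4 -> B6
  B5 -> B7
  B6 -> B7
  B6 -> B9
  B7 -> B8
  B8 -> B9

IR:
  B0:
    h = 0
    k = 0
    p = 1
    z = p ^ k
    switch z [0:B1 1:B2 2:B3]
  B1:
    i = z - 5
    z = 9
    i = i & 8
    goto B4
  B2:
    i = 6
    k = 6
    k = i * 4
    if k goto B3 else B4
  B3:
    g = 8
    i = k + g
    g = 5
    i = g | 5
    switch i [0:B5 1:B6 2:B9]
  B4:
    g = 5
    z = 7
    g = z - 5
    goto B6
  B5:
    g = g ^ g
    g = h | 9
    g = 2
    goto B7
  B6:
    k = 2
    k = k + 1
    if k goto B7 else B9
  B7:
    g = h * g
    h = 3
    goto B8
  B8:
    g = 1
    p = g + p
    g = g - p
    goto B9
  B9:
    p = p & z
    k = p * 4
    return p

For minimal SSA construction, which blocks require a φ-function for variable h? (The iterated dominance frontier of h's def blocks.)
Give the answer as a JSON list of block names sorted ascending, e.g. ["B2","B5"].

idom tree: B1←B0 B2←B0 B3←B0 B4←B0 B5←B3 B6←B0 B7←B0 B8←B7 B9←B0
Dom at joins:
  B3: preds {B0,B2}: {B0} ∩ {B0,B2} = {B0}; idom=B0
  B4: preds {B1,B2}: {B0,B1} ∩ {B0,B2} = {B0}; idom=B0
  B6: preds {B3,B4}: {B0,B3} ∩ {B0,B4} = {B0}; idom=B0
  B7: preds {B5,B6}: {B0,B3,B5} ∩ {B0,B6} = {B0}; idom=B0
  B9: preds {B3,B6,B8}: {B0,B3} ∩ {B0,B6} ∩ {B0,B7,B8} = {B0}; idom=B0

DF walk-up:
  B3←B0: walk · to B0
  B3←B2: walk B2 to B0
  B4←B1: walk B1 to B0
  B4←B2: walk B2 to B0
  B6←B3: walk B3 to B0
  B6←B4: walk B4 to B0
  B7←B5: walk B5→B3 to B0
  B7←B6: walk B6 to B0
  B9←B3: walk B3 to B0
  B9←B6: walk B6 to B0
  B9←B8: walk B8→B7 to B0
  DF(B0)=∅
  DF(B1)={B4}
  DF(B2)={B3,B4}
  DF(B3)={B6,B7,B9}
  DF(B4)={B6}
  DF(B5)={B7}
  DF(B6)={B7,B9}
  DF(B7)={B9}
  DF(B8)={B9}
  DF(B9)=∅

φ for h: defs {B0,B7}
  DF⁺ = {B9}

Answer: ["B9"]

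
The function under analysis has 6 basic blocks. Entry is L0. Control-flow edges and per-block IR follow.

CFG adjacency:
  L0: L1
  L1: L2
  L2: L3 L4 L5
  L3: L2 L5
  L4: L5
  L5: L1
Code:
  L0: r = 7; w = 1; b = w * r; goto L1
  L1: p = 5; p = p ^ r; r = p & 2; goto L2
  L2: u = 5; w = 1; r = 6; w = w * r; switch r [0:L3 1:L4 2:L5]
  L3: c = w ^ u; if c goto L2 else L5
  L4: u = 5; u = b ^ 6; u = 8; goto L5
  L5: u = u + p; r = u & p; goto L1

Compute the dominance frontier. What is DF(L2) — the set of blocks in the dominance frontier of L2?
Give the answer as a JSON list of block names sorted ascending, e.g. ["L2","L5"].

Answer: ["L1", "L2"]

Derivation:
idom tree: L1←L0 L2←L1 L3←L2 L4←L2 L5←L2
Dom at joins:
  L1: preds {L0,L5}: {L0} ∩ {L0,L1,L2,L5} = {L0}; idom=L0
  L2: preds {L1,L3}: {L0,L1} ∩ {L0,L1,L2,L3} = {L0,L1}; idom=L1
  L5: preds {L2,L3,L4}: {L0,L1,L2} ∩ {L0,L1,L2,L3} ∩ {L0,L1,L2,L4} = {L0,L1,L2}; idom=L2

Frontier:
  L1←L0: walk · to L0
  L1←L5: walk L5→L2→L1 to L0
  L2←L1: walk · to L1
  L2←L3: walk L3→L2 to L1
  L5←L2: walk · to L2
  L5←L3: walk L3 to L2
  L5←L4: walk L4 to L2
  DF(L0)=∅
  DF(L1)={L1}
  DF(L2)={L1,L2}
  DF(L3)={L2,L5}
  DF(L4)={L5}
  DF(L5)={L1}

DF(L2) = ["L1", "L2"]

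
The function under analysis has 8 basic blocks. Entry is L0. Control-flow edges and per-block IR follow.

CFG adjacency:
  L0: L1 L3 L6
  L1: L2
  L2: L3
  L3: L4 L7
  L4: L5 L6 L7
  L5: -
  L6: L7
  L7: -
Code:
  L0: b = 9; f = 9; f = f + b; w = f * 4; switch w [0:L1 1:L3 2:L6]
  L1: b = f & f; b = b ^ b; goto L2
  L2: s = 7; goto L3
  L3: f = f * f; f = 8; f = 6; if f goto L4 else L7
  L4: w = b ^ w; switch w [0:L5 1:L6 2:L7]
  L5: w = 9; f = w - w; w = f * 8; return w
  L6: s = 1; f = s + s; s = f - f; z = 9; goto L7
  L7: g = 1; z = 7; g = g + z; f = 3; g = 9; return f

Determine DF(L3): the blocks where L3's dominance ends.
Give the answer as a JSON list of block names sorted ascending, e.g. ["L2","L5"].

idom tree: L1←L0 L2←L1 L3←L0 L4←L3 L5←L4 L6←L0 L7←L0
Join-block Dom:
  L3: preds {L0,L2}: {L0} ∩ {L0,L1,L2} = {L0}; idom=L0
  L6: preds {L0,L4}: {L0} ∩ {L0,L3,L4} = {L0}; idom=L0
  L7: preds {L3,L4,L6}: {L0,L3} ∩ {L0,L3,L4} ∩ {L0,L6} = {L0}; idom=L0

DF walk-up:
  join L3 pred L0: · stop@L0
  join L3 pred L2: L2→L1 stop@L0
  join L6 pred L0: · stop@L0
  join L6 pred L4: L4→L3 stop@L0
  join L7 pred L3: L3 stop@L0
  join L7 pred L4: L4→L3 stop@L0
  join L7 pred L6: L6 stop@L0
  DF(L0)=∅
  DF(L1)={L3}
  DF(L2)={L3}
  DF(L3)={L6,L7}
  DF(L4)={L6,L7}
  DF(L5)=∅
  DF(L6)={L7}
  DF(L7)=∅

DF(L3) = ["L6", "L7"]

Answer: ["L6", "L7"]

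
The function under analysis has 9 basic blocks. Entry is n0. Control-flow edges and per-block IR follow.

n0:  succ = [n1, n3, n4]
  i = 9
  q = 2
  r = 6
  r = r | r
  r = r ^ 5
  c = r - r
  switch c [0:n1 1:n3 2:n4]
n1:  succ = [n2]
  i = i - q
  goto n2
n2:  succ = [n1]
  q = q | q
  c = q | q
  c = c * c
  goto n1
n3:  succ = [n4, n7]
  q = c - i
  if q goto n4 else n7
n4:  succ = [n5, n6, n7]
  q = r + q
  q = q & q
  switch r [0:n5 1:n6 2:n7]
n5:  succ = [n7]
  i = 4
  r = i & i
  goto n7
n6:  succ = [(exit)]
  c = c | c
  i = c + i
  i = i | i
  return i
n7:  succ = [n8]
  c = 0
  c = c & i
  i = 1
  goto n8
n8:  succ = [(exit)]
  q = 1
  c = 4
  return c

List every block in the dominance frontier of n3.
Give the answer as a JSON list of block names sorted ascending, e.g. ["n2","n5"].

Answer: ["n4", "n7"]

Derivation:
idom tree: n1←n0 n2←n1 n3←n0 n4←n0 n5←n4 n6←n4 n7←n0 n8←n7
Dom at joins:
  n1: preds {n0,n2}: {n0} ∩ {n0,n1,n2} = {n0}; idom=n0
  n4: preds {n0,n3}: {n0} ∩ {n0,n3} = {n0}; idom=n0
  n7: preds {n3,n4,n5}: {n0,n3} ∩ {n0,n4} ∩ {n0,n4,n5} = {n0}; idom=n0

DF derivation:
  n1←n0: walk · to n0
  n1←n2: walk n2→n1 to n0
  n4←n0: walk · to n0
  n4←n3: walk n3 to n0
  n7←n3: walk n3 to n0
  n7←n4: walk n4 to n0
  n7←n5: walk n5→n4 to n0
  DF(n0)=∅
  DF(n1)={n1}
  DF(n2)={n1}
  DF(n3)={n4,n7}
  DF(n4)={n7}
  DF(n5)={n7}
  DF(n6)=∅
  DF(n7)=∅
  DF(n8)=∅

DF(n3) = ["n4", "n7"]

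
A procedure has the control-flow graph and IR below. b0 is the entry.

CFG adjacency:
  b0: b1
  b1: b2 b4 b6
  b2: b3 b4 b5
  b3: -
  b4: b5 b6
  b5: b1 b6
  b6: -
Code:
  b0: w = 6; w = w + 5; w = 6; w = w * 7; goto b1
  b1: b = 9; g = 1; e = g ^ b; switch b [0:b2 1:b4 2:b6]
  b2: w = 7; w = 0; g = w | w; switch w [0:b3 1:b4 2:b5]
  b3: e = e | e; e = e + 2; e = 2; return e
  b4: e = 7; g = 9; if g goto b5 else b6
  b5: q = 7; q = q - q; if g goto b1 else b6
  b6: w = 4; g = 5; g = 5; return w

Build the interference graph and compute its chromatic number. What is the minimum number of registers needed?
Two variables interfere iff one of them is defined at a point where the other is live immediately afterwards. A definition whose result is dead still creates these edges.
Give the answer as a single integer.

def/use:
  b0: def={w} ue=∅
  b1: def={b,e,g} ue=∅
  b2: def={g,w} ue=∅
  b3: def={e} ue={e}
  b4: def={e,g} ue=∅
  b5: def={q} ue={g}
  b6: def={g,w} ue=∅

Backward fixpoint:
  b0 li=∅ lo=∅
  b1 li=∅ lo={e}
  b2 li={e} lo={e,g}
  b3 li={e} lo=∅
  b4 li=∅ lo={g}
  b5 li={g} lo=∅
  b6 li=∅ lo=∅

Conflict graph:
  b: {e,g}
  e: {b,g,w}
  g: {b,e,q,w}
  q: {g}
  w: {e,g}

Registers:
  clique {b,e,g} ⇒ need ≥ 3
  3-colouring: c0={g}  c1={e,q}  c2={b,w}
  χ = 3

Answer: 3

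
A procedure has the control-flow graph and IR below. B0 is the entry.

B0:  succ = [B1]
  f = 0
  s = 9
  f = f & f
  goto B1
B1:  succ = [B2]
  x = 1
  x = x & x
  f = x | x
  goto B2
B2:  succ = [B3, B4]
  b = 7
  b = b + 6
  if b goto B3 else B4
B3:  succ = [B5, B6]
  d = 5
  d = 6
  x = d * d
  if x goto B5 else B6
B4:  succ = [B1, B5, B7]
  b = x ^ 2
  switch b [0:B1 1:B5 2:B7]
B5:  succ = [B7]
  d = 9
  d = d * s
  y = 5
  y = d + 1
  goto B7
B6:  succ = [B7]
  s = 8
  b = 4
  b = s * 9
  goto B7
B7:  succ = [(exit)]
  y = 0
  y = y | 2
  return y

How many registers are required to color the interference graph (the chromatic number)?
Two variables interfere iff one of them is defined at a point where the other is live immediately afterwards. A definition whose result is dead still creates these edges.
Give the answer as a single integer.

Answer: 3

Analysis:
def/use:
  B0: {f,s} / ∅
  B1: {f,x} / ∅
  B2: {b} / ∅
  B3: {d,x} / ∅
  B4: {b} / {x}
  B5: {d,y} / {s}
  B6: {b,s} / ∅
  B7: {y} / ∅

Live sets:
  live B0: ∅→{s}
  live B1: {s}→{s,x}
  live B2: {s,x}→{s,x}
  live B3: {s}→{s}
  live B4: {s,x}→{s}
  live B5: {s}→∅
  live B6: ∅→∅
  live B7: ∅→∅

Interference:
  b: {s,x}
  d: {s,y}
  f: {s,x}
  s: {b,d,f,x}
  x: {b,f,s}
  y: {d}

Registers:
  {b,s,x} pairwise interfere (3-clique) ⇒ χ ≥ 3
  assign b→R2 d→R1 f→R2 s→R0 x→R1 y→R0 — no edge inside a register ⇒ χ ≤ 3
  χ = 3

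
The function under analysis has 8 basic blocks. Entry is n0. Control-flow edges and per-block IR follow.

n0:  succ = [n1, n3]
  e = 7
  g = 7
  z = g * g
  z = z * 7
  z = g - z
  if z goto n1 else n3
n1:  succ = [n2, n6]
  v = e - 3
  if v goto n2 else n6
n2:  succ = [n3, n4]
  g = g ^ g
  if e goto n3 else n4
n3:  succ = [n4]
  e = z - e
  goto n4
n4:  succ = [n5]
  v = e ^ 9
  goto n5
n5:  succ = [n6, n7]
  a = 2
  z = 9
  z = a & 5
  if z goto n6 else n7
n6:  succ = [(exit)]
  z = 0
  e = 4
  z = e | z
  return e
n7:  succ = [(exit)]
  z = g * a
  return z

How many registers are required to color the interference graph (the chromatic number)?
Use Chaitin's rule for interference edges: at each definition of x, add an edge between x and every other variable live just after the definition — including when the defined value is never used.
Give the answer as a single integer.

Answer: 4

Derivation:
Per-block:
  n0: {e,g,z} / ∅
  n1: {v} / {e}
  n2: {g} / {e,g}
  n3: {e} / {e,z}
  n4: {v} / {e}
  n5: {a,z} / ∅
  n6: {e,z} / ∅
  n7: {z} / {a,g}

Liveness:
  live n0: ∅→{e,g,z}
  live n1: {e,g,z}→{e,g,z}
  live n2: {e,g,z}→{e,g,z}
  live n3: {e,g,z}→{e,g}
  live n4: {e,g}→{g}
  live n5: {g}→{a,g}
  live n6: ∅→∅
  live n7: {a,g}→∅

Interference:
  a: {g,z}
  e: {g,v,z}
  g: {a,e,v,z}
  v: {e,g,z}
  z: {a,e,g,v}

Colouring:
  {e,g,v,z} pairwise interfere (4-clique) ⇒ χ ≥ 4
  assign a→c2 e→c2 g→c0 v→c3 z→c1 — no edge inside a register ⇒ χ ≤ 4
  χ = 4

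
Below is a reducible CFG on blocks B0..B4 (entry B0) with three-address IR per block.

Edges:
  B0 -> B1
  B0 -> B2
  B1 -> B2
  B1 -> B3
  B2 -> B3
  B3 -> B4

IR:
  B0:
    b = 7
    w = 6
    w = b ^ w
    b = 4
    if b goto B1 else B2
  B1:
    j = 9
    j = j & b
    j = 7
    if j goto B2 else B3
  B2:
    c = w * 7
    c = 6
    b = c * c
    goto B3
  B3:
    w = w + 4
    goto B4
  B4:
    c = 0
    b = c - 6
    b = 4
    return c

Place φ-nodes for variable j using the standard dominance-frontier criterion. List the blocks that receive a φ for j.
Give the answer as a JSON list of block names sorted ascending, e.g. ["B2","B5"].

Answer: ["B2", "B3"]

Analysis:
idom tree: B1←B0 B2←B0 B3←B0 B4←B3
Join-block Dom:
  B2: preds {B0,B1}: {B0} ∩ {B0,B1} = {B0}; idom=B0
  B3: preds {B1,B2}: {B0,B1} ∩ {B0,B2} = {B0}; idom=B0

DF derivation:
  B2←B0: walk · to B0
  B2←B1: walk B1 to B0
  B3←B1: walk B1 to B0
  B3←B2: walk B2 to B0
  DF(B0)=∅
  DF(B1)={B2,B3}
  DF(B2)={B3}
  DF(B3)=∅
  DF(B4)=∅

φ for j: defs {B1}
  DF⁺ = {B2,B3}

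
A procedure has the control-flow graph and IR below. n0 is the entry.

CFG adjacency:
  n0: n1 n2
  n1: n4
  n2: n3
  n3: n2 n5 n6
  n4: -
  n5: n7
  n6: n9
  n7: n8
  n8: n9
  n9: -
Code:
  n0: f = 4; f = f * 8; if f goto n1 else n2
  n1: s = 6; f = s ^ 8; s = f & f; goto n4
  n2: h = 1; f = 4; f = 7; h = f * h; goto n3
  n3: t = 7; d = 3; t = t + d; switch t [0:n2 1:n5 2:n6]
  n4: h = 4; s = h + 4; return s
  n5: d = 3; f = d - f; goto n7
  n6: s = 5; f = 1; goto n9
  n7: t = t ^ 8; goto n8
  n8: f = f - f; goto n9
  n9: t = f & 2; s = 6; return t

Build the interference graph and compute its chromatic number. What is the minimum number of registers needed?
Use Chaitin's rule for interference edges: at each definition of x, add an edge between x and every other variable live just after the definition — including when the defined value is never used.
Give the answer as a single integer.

Block summaries:
  n0: def={f} ue=∅
  n1: def={f,s} ue=∅
  n2: def={f,h} ue=∅
  n3: def={d,t} ue=∅
  n4: def={h,s} ue=∅
  n5: def={d,f} ue={f}
  n6: def={f,s} ue=∅
  n7: def={t} ue={t}
  n8: def={f} ue={f}
  n9: def={s,t} ue={f}

Live sets:
  n0: in=∅ out=∅
  n1: in=∅ out=∅
  n2: in=∅ out={f}
  n3: in={f} out={f,t}
  n4: in=∅ out=∅
  n5: in={f,t} out={f,t}
  n6: in=∅ out={f}
  n7: in={f,t} out={f}
  n8: in={f} out={f}
  n9: in={f} out=∅

Interference:
  d — {f,t}
  f — {d,h,t}
  h — {f}
  s — {t}
  t — {d,f,s}

Chromatic number:
  lower bound: {d,f,t} mutually conflict ⇒ χ ≥ 3
  assign d→c2 f→c0 h→c1 s→c0 t→c1 — no edge inside a register ⇒ χ ≤ 3
  χ = 3

Answer: 3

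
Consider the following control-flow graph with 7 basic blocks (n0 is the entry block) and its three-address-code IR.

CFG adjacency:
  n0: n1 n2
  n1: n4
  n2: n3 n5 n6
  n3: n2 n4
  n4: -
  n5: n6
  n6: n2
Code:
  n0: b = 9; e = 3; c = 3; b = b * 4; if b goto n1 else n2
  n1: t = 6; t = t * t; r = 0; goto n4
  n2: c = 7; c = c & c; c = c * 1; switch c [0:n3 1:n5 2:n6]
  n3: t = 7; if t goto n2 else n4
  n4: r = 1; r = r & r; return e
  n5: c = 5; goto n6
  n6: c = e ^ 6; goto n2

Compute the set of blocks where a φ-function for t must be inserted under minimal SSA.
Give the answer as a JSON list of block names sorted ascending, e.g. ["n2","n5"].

Answer: ["n2", "n4"]

Analysis:
idom tree: n1←n0 n2←n0 n3←n2 n4←n0 n5←n2 n6←n2
Dom∩ at merges:
  n2: preds {n0,n3,n6}: {n0} ∩ {n0,n2,n3} ∩ {n0,n2,n6} = {n0}; idom=n0
  n4: preds {n1,n3}: {n0,n1} ∩ {n0,n2,n3} = {n0}; idom=n0
  n6: preds {n2,n5}: {n0,n2} ∩ {n0,n2,n5} = {n0,n2}; idom=n2

DF derivation:
  n2←n0: walk · to n0
  n2←n3: walk n3→n2 to n0
  n2←n6: walk n6→n2 to n0
  n4←n1: walk n1 to n0
  n4←n3: walk n3→n2 to n0
  n6←n2: walk · to n2
  n6←n5: walk n5 to n2
  n0: DF=∅
  n1: DF={n4}
  n2: DF={n2,n4}
  n3: DF={n2,n4}
  n4: DF=∅
  n5: DF={n6}
  n6: DF={n2}

φ for t: defs {n1,n3}
  DF⁺ = {n2,n4}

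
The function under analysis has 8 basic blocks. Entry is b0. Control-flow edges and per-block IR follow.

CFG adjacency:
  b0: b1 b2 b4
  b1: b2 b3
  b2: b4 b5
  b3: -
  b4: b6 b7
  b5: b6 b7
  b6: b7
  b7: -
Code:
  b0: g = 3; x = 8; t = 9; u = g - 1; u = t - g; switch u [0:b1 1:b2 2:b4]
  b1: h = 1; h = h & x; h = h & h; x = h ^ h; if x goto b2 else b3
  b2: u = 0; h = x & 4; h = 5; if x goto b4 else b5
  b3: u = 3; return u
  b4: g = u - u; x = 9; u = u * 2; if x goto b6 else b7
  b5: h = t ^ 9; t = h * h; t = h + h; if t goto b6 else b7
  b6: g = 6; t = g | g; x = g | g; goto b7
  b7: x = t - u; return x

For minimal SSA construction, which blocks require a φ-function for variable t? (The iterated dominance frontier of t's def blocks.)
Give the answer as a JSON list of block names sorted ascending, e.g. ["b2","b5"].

idom tree: b1←b0 b2←b0 b3←b1 b4←b0 b5←b2 b6←b0 b7←b0
Join-block Dom:
  b2: preds {b0,b1}: {b0} ∩ {b0,b1} = {b0}; idom=b0
  b4: preds {b0,b2}: {b0} ∩ {b0,b2} = {b0}; idom=b0
  b6: preds {b4,b5}: {b0,b4} ∩ {b0,b2,b5} = {b0}; idom=b0
  b7: preds {b4,b5,b6}: {b0,b4} ∩ {b0,b2,b5} ∩ {b0,b6} = {b0}; idom=b0

DF walk-up:
  join b2 pred b0: · stop@b0
  join b2 pred b1: b1 stop@b0
  join b4 pred b0: · stop@b0
  join b4 pred b2: b2 stop@b0
  join b6 pred b4: b4 stop@b0
  join b6 pred b5: b5→b2 stop@b0
  join b7 pred b4: b4 stop@b0
  join b7 pred b5: b5→b2 stop@b0
  join b7 pred b6: b6 stop@b0
  DF(b0)=∅
  DF(b1)={b2}
  DF(b2)={b4,b6,b7}
  DF(b3)=∅
  DF(b4)={b6,b7}
  DF(b5)={b6,b7}
  DF(b6)={b7}
  DF(b7)=∅

φ for t: defs {b0,b5,b6}
  DF⁺ = {b6,b7}

Answer: ["b6", "b7"]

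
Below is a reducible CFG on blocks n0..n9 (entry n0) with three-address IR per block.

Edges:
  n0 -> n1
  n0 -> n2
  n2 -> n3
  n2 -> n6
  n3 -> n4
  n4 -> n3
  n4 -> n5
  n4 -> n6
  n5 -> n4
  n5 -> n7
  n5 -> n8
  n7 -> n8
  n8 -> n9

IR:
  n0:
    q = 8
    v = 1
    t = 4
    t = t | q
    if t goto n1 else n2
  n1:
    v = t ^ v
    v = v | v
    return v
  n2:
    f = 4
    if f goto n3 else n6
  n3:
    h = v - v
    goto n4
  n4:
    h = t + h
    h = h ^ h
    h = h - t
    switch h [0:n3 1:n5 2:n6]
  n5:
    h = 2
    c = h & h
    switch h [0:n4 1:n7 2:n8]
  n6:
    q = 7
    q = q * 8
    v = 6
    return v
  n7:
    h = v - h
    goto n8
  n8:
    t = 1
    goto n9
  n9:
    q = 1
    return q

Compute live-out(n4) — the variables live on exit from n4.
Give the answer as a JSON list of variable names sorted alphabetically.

Block summaries:
  n0: {q,t,v} / ∅
  n1: {v} / {t,v}
  n2: {f} / ∅
  n3: {h} / {v}
  n4: {h} / {h,t}
  n5: {c,h} / ∅
  n6: {q,v} / ∅
  n7: {h} / {h,v}
  n8: {t} / ∅
  n9: {q} / ∅

Live sets:
  n0 li=∅ lo={t,v}
  n1 li={t,v} lo=∅
  n2 li={t,v} lo={t,v}
  n3 li={t,v} lo={h,t,v}
  n4 li={h,t,v} lo={t,v}
  n5 li={t,v} lo={h,t,v}
  n6 li=∅ lo=∅
  n7 li={h,v} lo=∅
  n8 li=∅ lo=∅
  n9 li=∅ lo=∅

live-out(n4) = ["t", "v"]

Answer: ["t", "v"]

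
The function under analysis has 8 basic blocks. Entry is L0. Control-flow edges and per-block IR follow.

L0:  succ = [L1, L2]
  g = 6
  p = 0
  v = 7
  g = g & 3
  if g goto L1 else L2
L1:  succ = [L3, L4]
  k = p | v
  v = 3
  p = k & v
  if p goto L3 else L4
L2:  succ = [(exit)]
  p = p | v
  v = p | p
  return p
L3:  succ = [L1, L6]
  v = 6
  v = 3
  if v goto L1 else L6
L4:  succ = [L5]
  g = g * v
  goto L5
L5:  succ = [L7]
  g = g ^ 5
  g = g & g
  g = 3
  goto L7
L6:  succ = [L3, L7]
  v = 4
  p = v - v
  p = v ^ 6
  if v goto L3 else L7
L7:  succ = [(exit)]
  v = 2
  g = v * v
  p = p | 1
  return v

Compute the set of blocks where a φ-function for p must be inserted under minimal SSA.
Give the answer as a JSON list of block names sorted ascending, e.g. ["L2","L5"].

idom tree: L1←L0 L2←L0 L3←L1 L4←L1 L5←L4 L6←L3 L7←L1
Dom∩ at merges:
  L1: preds {L0,L3}: {L0} ∩ {L0,L1,L3} = {L0}; idom=L0
  L3: preds {L1,L6}: {L0,L1} ∩ {L0,L1,L3,L6} = {L0,L1}; idom=L1
  L7: preds {L5,L6}: {L0,L1,L4,L5} ∩ {L0,L1,L3,L6} = {L0,L1}; idom=L1

DF derivation:
  join L1 pred L0: · stop@L0
  join L1 pred L3: L3→L1 stop@L0
  join L3 pred L1: · stop@L1
  join L3 pred L6: L6→L3 stop@L1
  join L7 pred L5: L5→L4 stop@L1
  join L7 pred L6: L6→L3 stop@L1
  DF(L0)=∅
  DF(L1)={L1}
  DF(L2)=∅
  DF(L3)={L1,L3,L7}
  DF(L4)={L7}
  DF(L5)={L7}
  DF(L6)={L3,L7}
  DF(L7)=∅

φ for p: defs {L0,L1,L2,L6,L7}
  DF⁺ = {L1,L3,L7}

Answer: ["L1", "L3", "L7"]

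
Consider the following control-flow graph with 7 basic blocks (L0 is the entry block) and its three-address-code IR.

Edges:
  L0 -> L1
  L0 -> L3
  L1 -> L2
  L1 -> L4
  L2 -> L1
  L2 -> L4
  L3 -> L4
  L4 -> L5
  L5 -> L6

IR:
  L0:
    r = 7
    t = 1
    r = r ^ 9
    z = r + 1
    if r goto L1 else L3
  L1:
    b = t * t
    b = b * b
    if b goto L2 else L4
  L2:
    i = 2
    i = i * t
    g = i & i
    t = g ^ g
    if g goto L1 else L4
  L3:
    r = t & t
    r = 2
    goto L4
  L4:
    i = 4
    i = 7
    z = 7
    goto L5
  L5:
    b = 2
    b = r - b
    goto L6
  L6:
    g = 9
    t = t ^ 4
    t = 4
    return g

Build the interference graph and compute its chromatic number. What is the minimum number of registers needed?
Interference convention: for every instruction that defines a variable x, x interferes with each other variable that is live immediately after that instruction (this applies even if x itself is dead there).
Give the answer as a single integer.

Per-block:
  L0: {r,t,z} / ∅
  L1: {b} / {t}
  L2: {g,i,t} / {t}
  L3: {r} / {t}
  L4: {i,z} / ∅
  L5: {b} / {r}
  L6: {g,t} / {t}

Backward fixpoint:
  L0 li=∅ lo={r,t}
  L1 li={r,t} lo={r,t}
  L2 li={r,t} lo={r,t}
  L3 li={t} lo={r,t}
  L4 li={r,t} lo={r,t}
  L5 li={r,t} lo={t}
  L6 li={t} lo=∅

Interfere edges:
  b↔{r,t}
  g↔{r,t}
  i↔{r,t}
  r↔{b,g,i,t,z}
  t↔{b,g,i,r,z}
  z↔{r,t}

Chromatic number:
  clique {b,r,t} ⇒ need ≥ 3
  assign b→c2 g→c2 i→c2 r→c0 t→c1 z→c2 — no edge inside a register ⇒ χ ≤ 3
  χ = 3

Answer: 3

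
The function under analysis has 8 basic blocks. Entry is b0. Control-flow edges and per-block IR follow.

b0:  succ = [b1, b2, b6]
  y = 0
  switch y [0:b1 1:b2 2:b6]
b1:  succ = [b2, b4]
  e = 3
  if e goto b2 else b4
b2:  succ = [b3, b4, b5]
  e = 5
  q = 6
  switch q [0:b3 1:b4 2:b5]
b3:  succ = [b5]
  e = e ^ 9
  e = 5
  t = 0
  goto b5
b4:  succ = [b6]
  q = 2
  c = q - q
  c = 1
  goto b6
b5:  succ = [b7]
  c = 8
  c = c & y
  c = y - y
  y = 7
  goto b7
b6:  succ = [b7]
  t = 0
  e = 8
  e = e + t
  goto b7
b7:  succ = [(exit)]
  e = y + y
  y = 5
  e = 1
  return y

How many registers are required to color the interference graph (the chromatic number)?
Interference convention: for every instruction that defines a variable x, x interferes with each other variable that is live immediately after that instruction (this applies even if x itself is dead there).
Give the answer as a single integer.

Block summaries:
  b0: {y} / ∅
  b1: {e} / ∅
  b2: {e,q} / ∅
  b3: {e,t} / {e}
  b4: {c,q} / ∅
  b5: {c,y} / {y}
  b6: {e,t} / ∅
  b7: {e,y} / {y}

Liveness:
  live b0: ∅→{y}
  live b1: {y}→{y}
  live b2: {y}→{e,y}
  live b3: {e,y}→{y}
  live b4: {y}→{y}
  live b5: {y}→{y}
  live b6: {y}→{y}
  live b7: {y}→∅

Conflict graph:
  c↔{y}
  e↔{q,t,y}
  q↔{e,y}
  t↔{e,y}
  y↔{c,e,q,t}

Chromatic number:
  lower bound: {e,q,y} mutually conflict ⇒ χ ≥ 3
  assign c→R1 e→R1 q→R2 t→R2 y→R0 — no edge inside a register ⇒ χ ≤ 3
  χ = 3

Answer: 3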